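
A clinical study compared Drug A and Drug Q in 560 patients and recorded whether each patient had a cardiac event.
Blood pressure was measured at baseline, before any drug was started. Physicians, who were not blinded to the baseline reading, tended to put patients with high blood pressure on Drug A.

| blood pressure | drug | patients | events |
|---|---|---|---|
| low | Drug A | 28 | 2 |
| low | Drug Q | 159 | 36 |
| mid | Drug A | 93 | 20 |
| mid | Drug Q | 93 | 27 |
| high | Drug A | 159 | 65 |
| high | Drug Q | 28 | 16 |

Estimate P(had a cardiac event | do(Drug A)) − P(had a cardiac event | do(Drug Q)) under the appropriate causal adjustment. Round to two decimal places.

-0.13

The blood pressure-specific comparison favours Drug A throughout, but the pooled figures favour Drug Q. The question is whether to condition on blood pressure.
Blood pressure satisfies the back-door criterion: it is not a descendant of the drug, and it blocks the spurious path from drug to outcome. Adjusting for it (i.e., using the within-blood pressure rates) gives the causal effect.
Adjusting over the population distribution of blood pressure: 0.334·(0.071−0.226) + 0.332·(0.215−0.290) + 0.334·(0.409−0.571) = -0.131.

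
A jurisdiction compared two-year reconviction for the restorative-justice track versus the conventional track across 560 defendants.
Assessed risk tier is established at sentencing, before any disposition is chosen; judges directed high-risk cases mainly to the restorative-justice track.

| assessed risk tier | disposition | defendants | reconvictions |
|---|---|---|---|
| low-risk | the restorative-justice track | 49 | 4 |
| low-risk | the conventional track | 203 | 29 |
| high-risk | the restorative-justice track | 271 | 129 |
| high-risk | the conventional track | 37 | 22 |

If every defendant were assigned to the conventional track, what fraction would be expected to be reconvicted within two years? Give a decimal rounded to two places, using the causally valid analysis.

0.39

The imbalance in assessed risk tier arose from how defendants were allocated, not from anything the disposition did; and assessed risk tier independently affects the outcome. The pooled gap is confounded — condition on assessed risk tier.
Standardising the conventional track to the population assessed risk tier mix: 0.450·29/203 + 0.550·22/37 = 0.391.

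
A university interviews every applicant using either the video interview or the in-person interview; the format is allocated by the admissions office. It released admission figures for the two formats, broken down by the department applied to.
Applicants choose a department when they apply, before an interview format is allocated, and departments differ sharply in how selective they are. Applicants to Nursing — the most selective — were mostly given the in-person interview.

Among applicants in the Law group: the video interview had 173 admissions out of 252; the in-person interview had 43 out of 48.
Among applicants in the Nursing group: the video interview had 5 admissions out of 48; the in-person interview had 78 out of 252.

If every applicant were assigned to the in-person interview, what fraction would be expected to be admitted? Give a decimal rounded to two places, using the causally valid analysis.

the in-person interview is higher inside every department stratum but the video interview is higher in aggregate. Whether to stratify depends on how department relates to the interview format.
The imbalance in department arose from how applicants were allocated, not from anything the interview format did; and department independently affects the outcome. The pooled gap is confounded — condition on department.
Standardising the in-person interview to the population department mix: 0.500·43/48 + 0.500·78/252 = 0.603.

0.60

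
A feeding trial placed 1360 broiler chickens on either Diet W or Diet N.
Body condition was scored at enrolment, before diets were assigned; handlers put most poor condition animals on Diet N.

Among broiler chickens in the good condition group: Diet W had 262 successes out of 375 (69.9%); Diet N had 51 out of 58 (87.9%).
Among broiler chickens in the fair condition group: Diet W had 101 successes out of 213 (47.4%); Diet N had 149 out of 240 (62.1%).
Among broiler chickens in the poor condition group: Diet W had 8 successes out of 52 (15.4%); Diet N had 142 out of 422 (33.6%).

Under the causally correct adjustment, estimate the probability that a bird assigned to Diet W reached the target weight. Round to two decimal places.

0.43

Within every starting body condition level Diet N has the higher rate, yet pooled Diet W does — Simpson's reversal.
Nothing the diet does changes starting body condition; the imbalance is an allocation artefact. With starting body condition also predicting the outcome, the pooled figure is confounded, and the within-stratum comparison is the causal one.
Standardising Diet W to the population starting body condition mix: 0.318·262/375 + 0.333·101/213 + 0.349·8/52 = 0.434.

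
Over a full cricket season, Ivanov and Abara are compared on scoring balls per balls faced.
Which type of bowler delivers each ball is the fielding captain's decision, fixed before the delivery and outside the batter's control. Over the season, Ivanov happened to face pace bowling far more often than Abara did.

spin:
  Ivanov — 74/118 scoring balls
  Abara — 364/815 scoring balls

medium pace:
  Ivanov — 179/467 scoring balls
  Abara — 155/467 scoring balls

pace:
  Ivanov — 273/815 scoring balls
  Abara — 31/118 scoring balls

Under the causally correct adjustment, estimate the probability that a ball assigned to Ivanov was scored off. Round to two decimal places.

0.45

The imbalance in bowling type arose from how balls faced were allocated, not from anything the player did; and bowling type independently affects the outcome. The pooled gap is confounded — condition on bowling type.
Standardising Ivanov to the population bowling type mix: 0.333·74/118 + 0.334·179/467 + 0.333·273/815 = 0.448.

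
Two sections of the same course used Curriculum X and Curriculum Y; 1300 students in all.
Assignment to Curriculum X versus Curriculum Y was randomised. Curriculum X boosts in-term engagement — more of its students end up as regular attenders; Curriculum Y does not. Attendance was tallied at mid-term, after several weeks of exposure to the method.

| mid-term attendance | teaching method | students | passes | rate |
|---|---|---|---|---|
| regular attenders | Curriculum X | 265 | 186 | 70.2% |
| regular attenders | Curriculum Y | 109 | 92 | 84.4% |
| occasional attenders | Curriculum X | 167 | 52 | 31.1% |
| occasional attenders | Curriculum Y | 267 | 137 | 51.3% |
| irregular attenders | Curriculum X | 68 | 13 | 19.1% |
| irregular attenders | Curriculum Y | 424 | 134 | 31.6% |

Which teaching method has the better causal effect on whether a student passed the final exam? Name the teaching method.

Within every mid-term attendance level Curriculum Y has the higher rate, yet pooled Curriculum X does — Simpson's reversal.
Mid-term attendance lies on the pathway teaching method → mid-term attendance → outcome, so adjusting for it blocks the indirect effect. For the total causal effect of teaching method, use the unadjusted pooled rates.
Pooled: Curriculum X 50.2% vs Curriculum Y 45.4%; Curriculum X is higher overall.

Curriculum X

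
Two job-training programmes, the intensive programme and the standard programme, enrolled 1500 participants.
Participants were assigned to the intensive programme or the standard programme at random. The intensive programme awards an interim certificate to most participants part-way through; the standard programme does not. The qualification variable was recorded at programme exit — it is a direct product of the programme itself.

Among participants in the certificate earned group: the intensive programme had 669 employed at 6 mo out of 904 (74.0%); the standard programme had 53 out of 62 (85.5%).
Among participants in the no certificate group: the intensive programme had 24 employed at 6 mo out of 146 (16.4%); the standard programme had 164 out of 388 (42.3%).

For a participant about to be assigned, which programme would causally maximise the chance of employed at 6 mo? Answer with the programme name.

Within every qualification attained during the programme level the standard programme has the higher rate, yet pooled the intensive programme does — Simpson's reversal.
Qualification attained during the programme here is a post-treatment variable shaped by the programme; conditioning on it would introduce bias rather than remove it. The overall comparison is the causal one.
Pooled: the intensive programme 66.0% vs the standard programme 48.2%; the intensive programme is higher overall.

the intensive programme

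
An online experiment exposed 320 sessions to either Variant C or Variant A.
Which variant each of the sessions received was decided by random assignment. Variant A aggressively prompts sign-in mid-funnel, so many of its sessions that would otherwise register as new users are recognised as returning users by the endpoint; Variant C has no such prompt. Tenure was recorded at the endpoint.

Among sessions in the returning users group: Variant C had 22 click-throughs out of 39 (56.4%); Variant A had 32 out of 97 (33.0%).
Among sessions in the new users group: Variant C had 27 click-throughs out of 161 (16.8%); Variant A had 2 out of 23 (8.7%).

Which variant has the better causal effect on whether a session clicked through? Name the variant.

Within every user tenure level Variant C has the higher rate, yet pooled Variant A does — Simpson's reversal.
User tenure lies on the pathway variant → user tenure → outcome, so adjusting for it blocks the indirect effect. For the total causal effect of variant, use the unadjusted pooled rates.
Pooled: Variant C 24.5% vs Variant A 28.3%; Variant A is higher overall.

Variant A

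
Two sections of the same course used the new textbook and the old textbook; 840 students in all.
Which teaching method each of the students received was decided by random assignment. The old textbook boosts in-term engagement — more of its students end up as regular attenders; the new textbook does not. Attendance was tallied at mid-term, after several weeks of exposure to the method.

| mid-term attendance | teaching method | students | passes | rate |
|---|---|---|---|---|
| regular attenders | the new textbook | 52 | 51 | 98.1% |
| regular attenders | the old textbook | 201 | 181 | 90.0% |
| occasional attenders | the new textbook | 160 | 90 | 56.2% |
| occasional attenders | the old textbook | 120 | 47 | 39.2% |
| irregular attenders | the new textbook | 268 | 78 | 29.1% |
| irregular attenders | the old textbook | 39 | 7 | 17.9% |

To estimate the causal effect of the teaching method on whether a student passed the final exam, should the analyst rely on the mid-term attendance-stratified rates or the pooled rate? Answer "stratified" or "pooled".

The distribution of mid-term attendance is itself part of what the teaching method does — it is an intermediate outcome. Holding it fixed would remove that part of the effect; the total effect is the pooled difference.
Pooled: the new textbook 45.6% vs the old textbook 65.3%; the old textbook is higher overall.

pooled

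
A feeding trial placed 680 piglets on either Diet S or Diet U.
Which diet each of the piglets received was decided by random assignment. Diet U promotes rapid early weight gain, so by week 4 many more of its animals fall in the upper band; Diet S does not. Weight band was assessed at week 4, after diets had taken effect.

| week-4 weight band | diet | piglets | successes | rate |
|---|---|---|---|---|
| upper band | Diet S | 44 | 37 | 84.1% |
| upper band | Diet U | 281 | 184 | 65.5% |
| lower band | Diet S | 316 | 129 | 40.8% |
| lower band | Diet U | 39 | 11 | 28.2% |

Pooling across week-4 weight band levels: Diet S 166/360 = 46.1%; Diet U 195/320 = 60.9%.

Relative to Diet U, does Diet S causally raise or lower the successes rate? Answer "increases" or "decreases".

decreases

Diet S is higher inside every week-4 weight band stratum but Diet U is higher in aggregate. Whether to stratify depends on how week-4 weight band relates to the diet.
Because the diet influences week-4 weight band, week-4 weight band is a post-treatment mediator, not a confounder. Stratifying on it would bias the estimate; the causal effect is the crude pooled difference.
Pooled: Diet S 46.1% vs Diet U 60.9%; Diet U is higher overall.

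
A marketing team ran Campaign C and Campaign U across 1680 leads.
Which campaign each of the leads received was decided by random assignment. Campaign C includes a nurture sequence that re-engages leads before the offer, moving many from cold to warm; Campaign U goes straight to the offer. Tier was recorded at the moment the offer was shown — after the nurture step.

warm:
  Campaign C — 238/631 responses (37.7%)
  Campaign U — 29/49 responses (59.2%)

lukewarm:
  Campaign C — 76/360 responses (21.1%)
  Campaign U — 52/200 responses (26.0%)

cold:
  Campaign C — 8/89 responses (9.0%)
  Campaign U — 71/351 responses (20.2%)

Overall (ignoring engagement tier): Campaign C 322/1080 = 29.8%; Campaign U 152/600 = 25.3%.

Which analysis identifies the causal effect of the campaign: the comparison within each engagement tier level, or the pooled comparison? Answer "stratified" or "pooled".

pooled

The distribution of engagement tier is itself part of what the campaign does — it is an intermediate outcome. Holding it fixed would remove that part of the effect; the total effect is the pooled difference.
Pooled: Campaign C 29.8% vs Campaign U 25.3%; Campaign C is higher overall.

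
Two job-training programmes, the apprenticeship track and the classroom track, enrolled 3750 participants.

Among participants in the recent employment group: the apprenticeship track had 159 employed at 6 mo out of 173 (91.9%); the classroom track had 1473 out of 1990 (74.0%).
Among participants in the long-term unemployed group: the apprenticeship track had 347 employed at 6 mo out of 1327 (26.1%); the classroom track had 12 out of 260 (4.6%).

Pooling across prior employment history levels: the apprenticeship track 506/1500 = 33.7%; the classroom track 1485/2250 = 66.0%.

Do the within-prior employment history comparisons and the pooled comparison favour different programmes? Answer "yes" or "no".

yes

Within each prior employment history level (recent employment 91.9% vs 74.0%; long-term unemployed 26.1% vs 4.6%), the apprenticeship track has the higher rate every time. Pooled: 33.7% vs 66.0% — the classroom track has the higher rate overall. The two comparisons disagree.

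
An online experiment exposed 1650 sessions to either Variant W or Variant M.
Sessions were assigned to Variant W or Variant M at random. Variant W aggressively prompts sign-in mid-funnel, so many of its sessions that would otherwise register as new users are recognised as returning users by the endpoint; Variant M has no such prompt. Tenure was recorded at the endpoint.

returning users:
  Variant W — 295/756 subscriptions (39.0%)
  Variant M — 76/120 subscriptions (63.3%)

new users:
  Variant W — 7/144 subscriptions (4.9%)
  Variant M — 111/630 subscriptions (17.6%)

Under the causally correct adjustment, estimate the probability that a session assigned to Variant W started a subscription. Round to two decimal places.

0.34

The stratified and pooled comparisons disagree (Variant M wins within each user tenure; Variant W wins overall), so the answer turns on the causal role of user tenure.
User tenure here is a post-treatment variable shaped by the variant; conditioning on it would introduce bias rather than remove it. The overall comparison is the causal one.
So P(outcome | do(Variant W)) is just the pooled rate for Variant W: 302/900 = 0.336.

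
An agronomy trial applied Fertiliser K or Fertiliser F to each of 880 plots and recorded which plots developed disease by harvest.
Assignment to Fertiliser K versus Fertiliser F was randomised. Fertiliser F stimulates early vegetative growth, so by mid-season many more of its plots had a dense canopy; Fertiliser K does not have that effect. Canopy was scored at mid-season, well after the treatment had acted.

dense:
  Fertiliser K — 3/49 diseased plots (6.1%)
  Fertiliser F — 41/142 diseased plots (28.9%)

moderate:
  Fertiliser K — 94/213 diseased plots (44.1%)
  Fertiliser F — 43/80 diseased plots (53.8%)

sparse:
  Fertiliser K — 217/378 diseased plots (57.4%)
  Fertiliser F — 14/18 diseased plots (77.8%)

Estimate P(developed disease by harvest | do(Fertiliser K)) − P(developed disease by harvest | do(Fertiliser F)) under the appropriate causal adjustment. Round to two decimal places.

Stratifying would compare fertilisers among plots the fertilisers themselves sorted into mid-season canopy groups — a form of selection on an intermediate. The unconditioned pooled rates give the total causal effect.
The causal difference is the pooled difference: 0.491 − 0.408 = +0.082.

+0.08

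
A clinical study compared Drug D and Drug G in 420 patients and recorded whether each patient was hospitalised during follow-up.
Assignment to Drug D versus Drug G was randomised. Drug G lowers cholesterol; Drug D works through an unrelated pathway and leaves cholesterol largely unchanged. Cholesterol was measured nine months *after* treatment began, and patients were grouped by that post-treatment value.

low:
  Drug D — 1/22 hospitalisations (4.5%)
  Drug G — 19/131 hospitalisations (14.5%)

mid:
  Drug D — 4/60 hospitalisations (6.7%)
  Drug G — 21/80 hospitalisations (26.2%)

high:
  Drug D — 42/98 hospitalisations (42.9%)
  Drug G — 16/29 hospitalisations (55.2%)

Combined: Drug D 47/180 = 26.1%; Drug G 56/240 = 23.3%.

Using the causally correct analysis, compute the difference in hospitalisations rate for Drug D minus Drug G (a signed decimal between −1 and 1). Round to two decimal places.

Drug D is lower inside every cholesterol stratum but Drug G is lower in aggregate. Whether to stratify depends on how cholesterol relates to the drug.
Because the drug influences cholesterol, cholesterol is a post-treatment mediator, not a confounder. Stratifying on it would bias the estimate; the causal effect is the crude pooled difference.
The causal difference is the pooled difference: 0.261 − 0.233 = +0.028.

+0.03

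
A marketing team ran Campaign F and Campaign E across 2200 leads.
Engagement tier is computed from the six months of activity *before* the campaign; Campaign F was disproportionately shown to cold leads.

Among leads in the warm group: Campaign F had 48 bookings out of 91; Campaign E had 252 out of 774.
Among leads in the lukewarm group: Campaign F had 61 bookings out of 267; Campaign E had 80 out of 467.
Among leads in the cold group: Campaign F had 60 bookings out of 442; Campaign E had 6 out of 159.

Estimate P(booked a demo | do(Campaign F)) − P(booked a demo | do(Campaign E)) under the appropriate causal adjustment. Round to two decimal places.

Here engagement tier is a common cause — it drives both which campaign a case falls under and the outcome. The crude comparison mixes populations; the stratum-specific rates are the causally relevant ones.
Adjusting over the population distribution of engagement tier: 0.393·(0.527−0.326) + 0.334·(0.228−0.171) + 0.273·(0.136−0.038) = +0.125.

+0.13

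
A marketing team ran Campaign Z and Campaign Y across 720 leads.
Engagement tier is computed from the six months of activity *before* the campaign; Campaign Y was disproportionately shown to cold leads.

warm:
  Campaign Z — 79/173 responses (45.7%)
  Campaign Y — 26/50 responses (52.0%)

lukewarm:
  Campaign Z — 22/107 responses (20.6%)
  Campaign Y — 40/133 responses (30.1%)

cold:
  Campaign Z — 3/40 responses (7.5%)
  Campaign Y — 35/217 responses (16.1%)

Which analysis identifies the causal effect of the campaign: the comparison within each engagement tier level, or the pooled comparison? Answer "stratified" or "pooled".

stratified

The imbalance in engagement tier arose from how leads were allocated, not from anything the campaign did; and engagement tier independently affects the outcome. The pooled gap is confounded — condition on engagement tier.
Within each level — warm: 45.7% vs 52.0%; lukewarm: 20.6% vs 30.1%; cold: 7.5% vs 16.1% — Campaign Y is higher every time.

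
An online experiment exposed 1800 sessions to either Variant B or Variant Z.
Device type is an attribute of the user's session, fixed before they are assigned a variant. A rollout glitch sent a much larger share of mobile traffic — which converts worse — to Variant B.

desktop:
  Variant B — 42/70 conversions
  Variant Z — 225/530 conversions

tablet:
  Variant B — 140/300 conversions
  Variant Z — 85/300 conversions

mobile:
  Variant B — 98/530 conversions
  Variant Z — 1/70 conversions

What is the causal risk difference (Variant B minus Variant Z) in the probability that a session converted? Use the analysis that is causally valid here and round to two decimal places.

+0.18

The device type-specific comparison favours Variant B throughout, but the pooled figures favour Variant Z. The question is whether to condition on device type.
Device type satisfies the back-door criterion: it is not a descendant of the variant, and it blocks the spurious path from variant to outcome. Adjusting for it (i.e., using the within-device type rates) gives the causal effect.
Adjusting over the population distribution of device type: 0.333·(0.600−0.425) + 0.333·(0.467−0.283) + 0.333·(0.185−0.014) = +0.176.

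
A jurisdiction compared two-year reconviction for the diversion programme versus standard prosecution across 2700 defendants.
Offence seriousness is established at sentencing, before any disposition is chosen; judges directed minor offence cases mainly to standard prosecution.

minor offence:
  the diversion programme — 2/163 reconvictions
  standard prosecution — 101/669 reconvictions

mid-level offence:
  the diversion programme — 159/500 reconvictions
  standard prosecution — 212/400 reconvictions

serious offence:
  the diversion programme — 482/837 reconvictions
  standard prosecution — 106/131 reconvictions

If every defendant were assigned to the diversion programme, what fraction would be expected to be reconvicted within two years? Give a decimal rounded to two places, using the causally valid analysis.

0.32

Offence seriousness differs across dispositions for reasons unrelated to any effect of the disposition itself, and it separately predicts the outcome — a classic confounder. We must compare within offence seriousness levels.
Standardising the diversion programme to the population offence seriousness mix: 0.308·2/163 + 0.333·159/500 + 0.359·482/837 = 0.316.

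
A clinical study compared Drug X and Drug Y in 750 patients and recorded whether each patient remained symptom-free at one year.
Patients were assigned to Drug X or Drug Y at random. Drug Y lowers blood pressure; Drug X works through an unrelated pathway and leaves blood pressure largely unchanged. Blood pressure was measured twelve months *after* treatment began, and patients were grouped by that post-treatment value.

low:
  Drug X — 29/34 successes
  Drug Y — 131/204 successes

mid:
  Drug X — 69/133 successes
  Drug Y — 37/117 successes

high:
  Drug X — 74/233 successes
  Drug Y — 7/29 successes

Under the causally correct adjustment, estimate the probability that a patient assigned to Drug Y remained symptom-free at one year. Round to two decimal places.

Blood pressure is downstream of the drug. One should not condition on a consequence of treatment, so the overall rates are the right comparison.
So P(outcome | do(Drug Y)) is just the pooled rate for Drug Y: 175/350 = 0.500.

0.50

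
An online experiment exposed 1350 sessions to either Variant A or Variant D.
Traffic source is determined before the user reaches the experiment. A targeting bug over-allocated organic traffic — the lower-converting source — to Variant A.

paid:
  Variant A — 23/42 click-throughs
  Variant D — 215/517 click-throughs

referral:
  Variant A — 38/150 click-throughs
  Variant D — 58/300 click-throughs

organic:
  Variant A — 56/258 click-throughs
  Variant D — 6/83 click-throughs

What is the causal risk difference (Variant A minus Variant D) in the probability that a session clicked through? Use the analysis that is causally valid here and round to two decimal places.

+0.11

Within every traffic source level Variant A has the higher rate, yet pooled Variant D does — Simpson's reversal.
Traffic source is set before the variant has any effect — it is not caused by the variant — and it independently drives the outcome. That makes it a confounder, so the causal comparison is within traffic source levels.
Adjusting over the population distribution of traffic source: 0.414·(0.548−0.416) + 0.333·(0.253−0.193) + 0.253·(0.217−0.072) = +0.111.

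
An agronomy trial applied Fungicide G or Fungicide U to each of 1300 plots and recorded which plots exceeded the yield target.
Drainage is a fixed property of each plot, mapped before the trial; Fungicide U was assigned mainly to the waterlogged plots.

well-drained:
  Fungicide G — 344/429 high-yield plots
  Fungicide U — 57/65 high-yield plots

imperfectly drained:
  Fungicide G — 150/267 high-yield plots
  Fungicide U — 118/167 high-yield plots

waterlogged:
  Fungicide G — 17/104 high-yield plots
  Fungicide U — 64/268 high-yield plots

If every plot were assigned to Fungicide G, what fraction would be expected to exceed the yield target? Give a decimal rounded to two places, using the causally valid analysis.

0.54

The field drainage-specific comparison favours Fungicide U throughout, but the pooled figures favour Fungicide G. The question is whether to condition on field drainage.
Field drainage is set before the fungicide has any effect — it is not caused by the fungicide — and it independently drives the outcome. That makes it a confounder, so the causal comparison is within field drainage levels.
Standardising Fungicide G to the population field drainage mix: 0.380·344/429 + 0.334·150/267 + 0.286·17/104 = 0.539.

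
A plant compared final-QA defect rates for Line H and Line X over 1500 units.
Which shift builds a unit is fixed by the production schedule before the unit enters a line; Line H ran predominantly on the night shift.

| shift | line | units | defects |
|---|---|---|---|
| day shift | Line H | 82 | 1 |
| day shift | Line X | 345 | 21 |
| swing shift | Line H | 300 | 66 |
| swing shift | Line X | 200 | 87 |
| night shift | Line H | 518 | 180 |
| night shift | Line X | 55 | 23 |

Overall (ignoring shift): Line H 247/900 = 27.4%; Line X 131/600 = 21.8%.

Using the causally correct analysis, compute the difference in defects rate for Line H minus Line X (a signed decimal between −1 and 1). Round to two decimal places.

-0.11

The stratified and pooled comparisons disagree (Line H wins within each shift; Line X wins overall), so the answer turns on the causal role of shift.
Shift satisfies the back-door criterion: it is not a descendant of the line, and it blocks the spurious path from line to outcome. Adjusting for it (i.e., using the within-shift rates) gives the causal effect.
Adjusting over the population distribution of shift: 0.285·(0.012−0.061) + 0.333·(0.220−0.435) + 0.382·(0.347−0.418) = -0.113.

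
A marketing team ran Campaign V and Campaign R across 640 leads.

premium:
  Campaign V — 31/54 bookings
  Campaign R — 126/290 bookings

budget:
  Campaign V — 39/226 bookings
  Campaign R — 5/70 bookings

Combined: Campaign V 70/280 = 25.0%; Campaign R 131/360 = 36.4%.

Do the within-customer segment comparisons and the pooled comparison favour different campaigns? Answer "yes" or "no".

Within each customer segment level (premium 57.4% vs 43.4%; budget 17.3% vs 7.1%), Campaign V has the higher rate every time. Pooled: 25.0% vs 36.4% — Campaign R has the higher rate overall. The two comparisons disagree.

yes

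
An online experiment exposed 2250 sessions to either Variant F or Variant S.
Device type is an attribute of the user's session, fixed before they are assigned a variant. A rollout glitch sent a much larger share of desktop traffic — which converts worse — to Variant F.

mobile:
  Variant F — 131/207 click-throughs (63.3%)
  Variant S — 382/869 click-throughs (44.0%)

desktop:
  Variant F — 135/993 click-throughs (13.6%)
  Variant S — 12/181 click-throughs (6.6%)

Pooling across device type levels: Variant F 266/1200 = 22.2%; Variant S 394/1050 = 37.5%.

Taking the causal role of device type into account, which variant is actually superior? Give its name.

Variant F

Device type differs across variants for reasons unrelated to any effect of the variant itself, and it separately predicts the outcome — a classic confounder. We must compare within device type levels.
Within each level — mobile: 63.3% vs 44.0%; desktop: 13.6% vs 6.6% — Variant F is higher every time.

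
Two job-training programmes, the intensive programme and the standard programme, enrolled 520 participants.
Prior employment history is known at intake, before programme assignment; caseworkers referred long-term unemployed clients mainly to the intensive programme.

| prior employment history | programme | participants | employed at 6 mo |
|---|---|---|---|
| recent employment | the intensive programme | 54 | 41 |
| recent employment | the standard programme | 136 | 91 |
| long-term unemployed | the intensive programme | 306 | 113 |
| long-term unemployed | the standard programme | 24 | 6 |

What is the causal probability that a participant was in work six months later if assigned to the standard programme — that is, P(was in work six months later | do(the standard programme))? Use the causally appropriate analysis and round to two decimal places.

0.40

Prior employment history satisfies the back-door criterion: it is not a descendant of the programme, and it blocks the spurious path from programme to outcome. Adjusting for it (i.e., using the within-prior employment history rates) gives the causal effect.
Standardising the standard programme to the population prior employment history mix: 0.365·91/136 + 0.635·6/24 = 0.403.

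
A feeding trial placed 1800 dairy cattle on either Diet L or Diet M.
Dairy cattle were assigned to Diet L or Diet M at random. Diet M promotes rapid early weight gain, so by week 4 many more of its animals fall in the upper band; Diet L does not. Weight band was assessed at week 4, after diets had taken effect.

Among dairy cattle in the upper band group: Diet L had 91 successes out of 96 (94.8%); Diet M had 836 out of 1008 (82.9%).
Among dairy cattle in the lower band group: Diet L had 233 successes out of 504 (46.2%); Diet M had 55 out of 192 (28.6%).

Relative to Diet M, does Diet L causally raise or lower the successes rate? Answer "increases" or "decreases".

decreases

Week-4 weight band lies on the pathway diet → week-4 weight band → outcome, so adjusting for it blocks the indirect effect. For the total causal effect of diet, use the unadjusted pooled rates.
Pooled: Diet L 54.0% vs Diet M 74.2%; Diet M is higher overall.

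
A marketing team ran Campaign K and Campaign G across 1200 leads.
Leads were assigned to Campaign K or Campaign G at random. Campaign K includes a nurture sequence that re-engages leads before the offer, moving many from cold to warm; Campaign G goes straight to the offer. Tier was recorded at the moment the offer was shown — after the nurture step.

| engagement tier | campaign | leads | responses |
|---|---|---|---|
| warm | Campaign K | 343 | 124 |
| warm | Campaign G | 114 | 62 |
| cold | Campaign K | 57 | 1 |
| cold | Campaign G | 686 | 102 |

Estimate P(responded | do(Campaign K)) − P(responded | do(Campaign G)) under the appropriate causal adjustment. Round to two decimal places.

Stratifying would compare campaigns among leads the campaigns themselves sorted into engagement tier groups — a form of selection on an intermediate. The unconditioned pooled rates give the total causal effect.
The causal difference is the pooled difference: 0.312 − 0.205 = +0.107.

+0.11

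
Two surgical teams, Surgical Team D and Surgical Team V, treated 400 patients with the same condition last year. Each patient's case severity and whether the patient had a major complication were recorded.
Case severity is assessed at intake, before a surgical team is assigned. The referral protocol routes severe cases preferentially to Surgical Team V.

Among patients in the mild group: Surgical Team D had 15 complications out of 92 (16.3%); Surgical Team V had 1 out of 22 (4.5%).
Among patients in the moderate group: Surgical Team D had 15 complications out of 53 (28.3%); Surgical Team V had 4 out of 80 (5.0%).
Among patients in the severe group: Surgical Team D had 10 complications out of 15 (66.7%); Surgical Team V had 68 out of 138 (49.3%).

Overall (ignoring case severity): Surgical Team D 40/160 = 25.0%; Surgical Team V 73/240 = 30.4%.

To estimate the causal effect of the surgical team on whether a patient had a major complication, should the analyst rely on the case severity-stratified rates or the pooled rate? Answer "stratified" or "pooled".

Case severity satisfies the back-door criterion: it is not a descendant of the surgical team, and it blocks the spurious path from surgical team to outcome. Adjusting for it (i.e., using the within-case severity rates) gives the causal effect.
Within each level — mild: 16.3% vs 4.5%; moderate: 28.3% vs 5.0%; severe: 66.7% vs 49.3% — Surgical Team V is lower every time.

stratified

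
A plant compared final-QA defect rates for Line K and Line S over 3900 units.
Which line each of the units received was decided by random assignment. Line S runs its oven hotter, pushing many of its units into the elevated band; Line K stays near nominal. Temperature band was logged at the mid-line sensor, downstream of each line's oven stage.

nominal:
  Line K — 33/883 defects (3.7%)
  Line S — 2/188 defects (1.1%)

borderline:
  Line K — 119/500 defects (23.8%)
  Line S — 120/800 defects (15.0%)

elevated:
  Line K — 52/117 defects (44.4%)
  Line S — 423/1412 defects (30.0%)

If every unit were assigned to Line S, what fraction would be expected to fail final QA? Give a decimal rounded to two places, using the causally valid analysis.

0.23

The distribution of in-process temperature band is itself part of what the line does — it is an intermediate outcome. Holding it fixed would remove that part of the effect; the total effect is the pooled difference.
So P(outcome | do(Line S)) is just the pooled rate for Line S: 545/2400 = 0.227.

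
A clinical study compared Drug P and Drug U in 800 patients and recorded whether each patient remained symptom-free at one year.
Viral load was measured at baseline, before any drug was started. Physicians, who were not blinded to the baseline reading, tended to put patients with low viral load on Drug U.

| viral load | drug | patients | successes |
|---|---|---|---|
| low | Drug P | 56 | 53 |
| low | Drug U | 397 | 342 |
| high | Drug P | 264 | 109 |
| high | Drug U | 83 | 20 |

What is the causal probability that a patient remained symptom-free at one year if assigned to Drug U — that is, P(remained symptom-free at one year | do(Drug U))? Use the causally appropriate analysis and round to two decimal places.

The viral load-specific comparison favours Drug P throughout, but the pooled figures favour Drug U. The question is whether to condition on viral load.
Since viral load is a pre-existing factor (not a product of the drug) and it affects the outcome on its own, it is a confounder. The stratified rates, not the pooled rate, identify the causal effect.
Standardising Drug U to the population viral load mix: 0.566·342/397 + 0.434·20/83 = 0.592.

0.59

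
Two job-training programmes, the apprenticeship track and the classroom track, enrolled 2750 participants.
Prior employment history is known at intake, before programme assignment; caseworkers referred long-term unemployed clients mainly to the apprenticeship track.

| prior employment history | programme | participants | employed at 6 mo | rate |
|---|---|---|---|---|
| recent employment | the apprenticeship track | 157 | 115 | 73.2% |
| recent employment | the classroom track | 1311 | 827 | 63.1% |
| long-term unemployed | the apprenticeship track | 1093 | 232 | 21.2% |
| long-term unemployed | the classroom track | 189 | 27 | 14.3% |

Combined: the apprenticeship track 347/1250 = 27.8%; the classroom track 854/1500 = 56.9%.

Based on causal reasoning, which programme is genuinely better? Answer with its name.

the apprenticeship track

The prior employment history-specific comparison favours the apprenticeship track throughout, but the pooled figures favour the classroom track. The question is whether to condition on prior employment history.
Since prior employment history is a pre-existing factor (not a product of the programme) and it affects the outcome on its own, it is a confounder. The stratified rates, not the pooled rate, identify the causal effect.
Within each level — recent employment: 73.2% vs 63.1%; long-term unemployed: 21.2% vs 14.3% — the apprenticeship track is higher every time.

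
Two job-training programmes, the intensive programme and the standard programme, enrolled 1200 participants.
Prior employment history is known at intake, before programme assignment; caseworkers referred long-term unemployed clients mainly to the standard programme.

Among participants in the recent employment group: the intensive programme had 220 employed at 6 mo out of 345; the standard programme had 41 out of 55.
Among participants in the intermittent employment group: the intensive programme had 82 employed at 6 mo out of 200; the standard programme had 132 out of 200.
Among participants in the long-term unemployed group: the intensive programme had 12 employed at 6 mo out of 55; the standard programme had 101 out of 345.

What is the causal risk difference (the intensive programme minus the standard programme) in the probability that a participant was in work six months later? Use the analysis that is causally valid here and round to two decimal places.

-0.14

Prior employment history satisfies the back-door criterion: it is not a descendant of the programme, and it blocks the spurious path from programme to outcome. Adjusting for it (i.e., using the within-prior employment history rates) gives the causal effect.
Adjusting over the population distribution of prior employment history: 0.333·(0.638−0.745) + 0.333·(0.410−0.660) + 0.333·(0.218−0.293) = -0.144.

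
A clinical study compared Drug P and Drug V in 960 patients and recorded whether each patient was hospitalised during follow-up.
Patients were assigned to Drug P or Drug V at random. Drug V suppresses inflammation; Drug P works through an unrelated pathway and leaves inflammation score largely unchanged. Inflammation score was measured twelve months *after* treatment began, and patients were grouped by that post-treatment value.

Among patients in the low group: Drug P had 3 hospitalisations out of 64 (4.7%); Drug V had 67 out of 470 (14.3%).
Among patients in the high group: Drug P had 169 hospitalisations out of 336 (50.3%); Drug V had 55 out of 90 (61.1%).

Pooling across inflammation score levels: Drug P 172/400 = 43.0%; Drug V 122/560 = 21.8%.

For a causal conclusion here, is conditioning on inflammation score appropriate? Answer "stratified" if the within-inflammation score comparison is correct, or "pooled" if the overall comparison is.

pooled

Stratifying would compare drugs among patients the drugs themselves sorted into inflammation score groups — a form of selection on an intermediate. The unconditioned pooled rates give the total causal effect.
Pooled: Drug P 43.0% vs Drug V 21.8%; Drug V is lower overall.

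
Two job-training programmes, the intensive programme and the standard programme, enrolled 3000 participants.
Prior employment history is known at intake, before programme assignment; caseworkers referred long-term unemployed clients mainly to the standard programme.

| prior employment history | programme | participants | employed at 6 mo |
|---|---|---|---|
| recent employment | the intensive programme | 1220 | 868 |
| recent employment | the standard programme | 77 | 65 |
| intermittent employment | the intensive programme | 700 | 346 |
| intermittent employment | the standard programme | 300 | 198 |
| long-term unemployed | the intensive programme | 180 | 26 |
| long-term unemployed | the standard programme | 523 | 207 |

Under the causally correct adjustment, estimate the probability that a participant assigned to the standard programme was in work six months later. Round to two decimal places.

0.68

the standard programme is higher inside every prior employment history stratum but the intensive programme is higher in aggregate. Whether to stratify depends on how prior employment history relates to the programme.
The imbalance in prior employment history arose from how participants were allocated, not from anything the programme did; and prior employment history independently affects the outcome. The pooled gap is confounded — condition on prior employment history.
Standardising the standard programme to the population prior employment history mix: 0.432·65/77 + 0.333·198/300 + 0.234·207/523 = 0.678.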